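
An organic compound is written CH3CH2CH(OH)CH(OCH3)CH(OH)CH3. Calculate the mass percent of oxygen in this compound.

Element totals:
  C: 7
  H: 16
  O: 3
Molecular formula: C7H16O3.
Molar mass = 148.202 g/mol.
Mass from O: 3 × 15.999 = 47.997 g/mol.
%O = 47.997 / 148.202 × 100 = 32.39%.

32.39%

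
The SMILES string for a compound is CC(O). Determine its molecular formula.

C2H6O

Atom tally by fragment:
  CH3 → C:1 H:3
  CH2OH → C:1 H:3 O:1
Element totals:
  C: 2
  H: 6
  O: 1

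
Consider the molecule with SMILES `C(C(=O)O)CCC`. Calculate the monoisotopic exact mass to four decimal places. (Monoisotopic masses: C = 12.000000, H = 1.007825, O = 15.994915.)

102.0681

Atom tally by fragment:
  HOOCCH2 → C:2 H:3 O:2
  CH2 → C:1 H:2
  CH2 → C:1 H:2
  CH3 → C:1 H:3
Element totals:
  C: 5
  H: 10
  O: 2
Molecular formula: C5H10O2.
  M = 5(12.0) + 10(1.007825) + 2(15.994915)
    = 60.000000 + 10.078250 + 31.989830 = 102.068080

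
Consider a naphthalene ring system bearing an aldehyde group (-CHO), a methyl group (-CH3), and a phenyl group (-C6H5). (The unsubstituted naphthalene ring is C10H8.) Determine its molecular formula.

C18H14O

Atom tally by fragment:
  naphthalene ring system core → C:10 H:8
  (− 3 ring H displaced by substituents)
  + CHO → C:1 H:1 O:1
  + CH3 → C:1 H:3
  + C6H5 → C:6 H:5
Element totals:
  C: 18
  H: 14
  O: 1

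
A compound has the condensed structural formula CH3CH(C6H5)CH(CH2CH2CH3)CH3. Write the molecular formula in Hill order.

Element totals:
  C: 13
  H: 20

C13H20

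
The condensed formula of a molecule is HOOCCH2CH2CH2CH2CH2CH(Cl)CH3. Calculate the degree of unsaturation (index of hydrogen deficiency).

1

Atom tally by fragment:
  HOOCCH2 → C:2 H:3 O:2
  CH2 → C:1 H:2
  CH2 → C:1 H:2
  CH2 → C:1 H:2
  CH2 → C:1 H:2
  CH(Cl) → C:1 H:1 Cl:1
  CH3 → C:1 H:3
Element totals:
  C: 8
  H: 15
  Cl: 1
  O: 2
Molecular formula: C8H15ClO2.
DoU = (2C + 2 + N − H − X) / 2 = (2·8 + 2 + 0 − 15 − 1) / 2 = 1.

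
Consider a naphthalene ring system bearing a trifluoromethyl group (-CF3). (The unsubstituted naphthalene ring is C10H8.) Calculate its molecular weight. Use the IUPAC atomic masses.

Atom tally by fragment:
  naphthalene ring system core → C:10 H:8
  (− 1 ring H displaced by substituents)
  + CF3 → C:1 F:3
Element totals:
  C: 11
  H: 7
  F: 3
Molecular formula: C11H7F3.
  M = 11(12.011) + 7(1.008) + 3(18.998)
    = 132.121 + 7.056 + 56.994 = 196.171

196.17 g/mol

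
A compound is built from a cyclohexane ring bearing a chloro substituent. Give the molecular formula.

Atom tally by fragment:
  cyclohexane ring core → C:6 H:12
  (− 1 ring H displaced by substituents)
  + Cl → Cl:1
Element totals:
  C: 6
  H: 11
  Cl: 1

C6H11Cl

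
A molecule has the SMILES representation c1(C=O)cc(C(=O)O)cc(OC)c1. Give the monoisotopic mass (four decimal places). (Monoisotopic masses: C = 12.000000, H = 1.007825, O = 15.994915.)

180.0423

Atom tally by fragment:
  benzene ring core → C:6 H:6
  (− 3 ring H displaced by substituents)
  + CHO → C:1 H:1 O:1
  + COOH → C:1 H:1 O:2
  + OCH3 → C:1 H:3 O:1
Element totals:
  C: 9
  H: 8
  O: 4
Molecular formula: C9H8O4.
  M = 9(12.0) + 8(1.007825) + 4(15.994915)
    = 108.000000 + 8.062600 + 63.979660 = 180.042260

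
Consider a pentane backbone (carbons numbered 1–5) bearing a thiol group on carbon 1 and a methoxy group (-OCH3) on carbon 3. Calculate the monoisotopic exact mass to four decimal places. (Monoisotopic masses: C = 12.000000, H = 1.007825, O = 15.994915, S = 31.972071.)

134.0765

Atom tally by fragment:
  HSCH2 → C:1 H:3 S:1
  CH2 → C:1 H:2
  CH(OCH3) → C:2 H:4 O:1
  CH2 → C:1 H:2
  CH3 → C:1 H:3
Element totals:
  C: 6
  H: 14
  O: 1
  S: 1
Molecular formula: C6H14OS.
  M = 6(12.0) + 14(1.007825) + 15.994915 + 31.972071
    = 72.000000 + 14.109550 + 15.994915 + 31.972071 = 134.076536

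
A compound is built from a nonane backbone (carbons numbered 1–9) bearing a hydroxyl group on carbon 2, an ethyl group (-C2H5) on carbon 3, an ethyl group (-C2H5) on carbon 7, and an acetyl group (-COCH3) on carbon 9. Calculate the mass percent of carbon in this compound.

74.32%

Atom tally by fragment:
  CH3 → C:1 H:3
  CH(OH) → C:1 H:2 O:1
  CH(C2H5) → C:3 H:6
  CH2 → C:1 H:2
  CH2 → C:1 H:2
  CH2 → C:1 H:2
  CH(C2H5) → C:3 H:6
  CH2 → C:1 H:2
  CH2COCH3 → C:3 H:5 O:1
Element totals:
  C: 15
  H: 30
  O: 2
Molecular formula: C15H30O2.
Molar mass = 242.403 g/mol.
Mass from C: 15 × 12.011 = 180.165 g/mol.
%C = 180.165 / 242.403 × 100 = 74.32%.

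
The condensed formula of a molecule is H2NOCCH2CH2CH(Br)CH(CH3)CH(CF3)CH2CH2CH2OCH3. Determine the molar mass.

348.20 g/mol

Atom tally by fragment:
  H2NOCCH2 → C:2 H:4 O:1 N:1
  CH2 → C:1 H:2
  CH(Br) → C:1 H:1 Br:1
  CH(CH3) → C:2 H:4
  CH(CF3) → C:2 H:1 F:3
  CH2 → C:1 H:2
  CH2 → C:1 H:2
  CH2OCH3 → C:2 H:5 O:1
Element totals:
  C: 12
  H: 21
  Br: 1
  F: 3
  N: 1
  O: 2
Molecular formula: C12H21BrF3NO2.
  M = 12(12.011) + 21(1.008) + 79.904 + 3(18.998) + 14.007 + 2(15.999)
    = 144.132 + 21.168 + 79.904 + 56.994 + 14.007 + 31.998 = 348.203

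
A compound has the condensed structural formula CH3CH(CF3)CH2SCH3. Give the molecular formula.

Atom tally by fragment:
  CH3 → C:1 H:3
  CH(CF3) → C:2 H:1 F:3
  CH2SCH3 → C:2 H:5 S:1
Element totals:
  C: 5
  H: 9
  F: 3
  S: 1

C5H9F3S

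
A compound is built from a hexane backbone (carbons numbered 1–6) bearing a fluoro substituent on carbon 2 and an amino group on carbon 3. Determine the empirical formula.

Atom tally by fragment:
  CH3 → C:1 H:3
  CH(F) → C:1 H:1 F:1
  CH(NH2) → C:1 H:3 N:1
  CH2 → C:1 H:2
  CH2 → C:1 H:2
  CH3 → C:1 H:3
Element totals:
  C: 6
  H: 14
  F: 1
  N: 1
Molecular formula: C6H14FN.
gcd of subscripts (6, 1, 14, 1) = 1, so the empirical formula equals the molecular formula.

C6H14FN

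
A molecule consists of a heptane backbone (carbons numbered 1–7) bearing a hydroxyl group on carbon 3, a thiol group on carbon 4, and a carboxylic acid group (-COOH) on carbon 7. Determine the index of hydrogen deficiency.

1

Atom tally by fragment:
  CH3 → C:1 H:3
  CH2 → C:1 H:2
  CH(OH) → C:1 H:2 O:1
  CH(SH) → C:1 H:2 S:1
  CH2 → C:1 H:2
  CH2 → C:1 H:2
  CH2COOH → C:2 H:3 O:2
Element totals:
  C: 8
  H: 16
  O: 3
  S: 1
Molecular formula: C8H16O3S.
DoU = (2C + 2 + N − H − X) / 2 = (2·8 + 2 + 0 − 16 − 0) / 2 = 1.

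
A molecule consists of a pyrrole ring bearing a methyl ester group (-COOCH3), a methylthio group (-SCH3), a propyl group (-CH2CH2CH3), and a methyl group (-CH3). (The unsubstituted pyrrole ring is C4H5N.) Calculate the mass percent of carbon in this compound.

Atom tally by fragment:
  pyrrole ring core → C:4 H:5 N:1
  (− 4 ring H displaced by substituents)
  + COOCH3 → C:2 H:3 O:2
  + SCH3 → C:1 H:3 S:1
  + CH2CH2CH3 → C:3 H:7
  + CH3 → C:1 H:3
Element totals:
  C: 11
  H: 17
  N: 1
  O: 2
  S: 1
Molecular formula: C11H17NO2S.
Molar mass = 227.322 g/mol.
Mass from C: 11 × 12.011 = 132.121 g/mol.
%C = 132.121 / 227.322 × 100 = 58.12%.

58.12%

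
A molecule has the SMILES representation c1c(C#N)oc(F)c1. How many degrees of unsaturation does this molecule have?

5

Atom tally by fragment:
  furan ring core → C:4 H:4 O:1
  (− 2 ring H displaced by substituents)
  + CN → C:1 N:1
  + F → F:1
Element totals:
  C: 5
  H: 2
  F: 1
  N: 1
  O: 1
Molecular formula: C5H2FNO.
DoU = (2C + 2 + N − H − X) / 2 = (2·5 + 2 + 1 − 2 − 1) / 2 = 5.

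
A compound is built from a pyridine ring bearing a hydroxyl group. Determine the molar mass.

95.10 g/mol

Atom tally by fragment:
  pyridine ring core → C:5 H:5 N:1
  (− 1 ring H displaced by substituents)
  + OH → O:1 H:1
Element totals:
  C: 5
  H: 5
  N: 1
  O: 1
Molecular formula: C5H5NO.
  M = 5(12.011) + 5(1.008) + 14.007 + 15.999
    = 60.055 + 5.040 + 14.007 + 15.999 = 95.101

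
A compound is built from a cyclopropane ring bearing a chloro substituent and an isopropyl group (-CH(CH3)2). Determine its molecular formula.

Atom tally by fragment:
  cyclopropane ring core → C:3 H:6
  (− 2 ring H displaced by substituents)
  + Cl → Cl:1
  + CH(CH3)2 → C:3 H:7
Element totals:
  C: 6
  H: 11
  Cl: 1

C6H11Cl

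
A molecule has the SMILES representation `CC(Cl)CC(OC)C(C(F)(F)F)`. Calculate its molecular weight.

Atom tally by fragment:
  CH3 → C:1 H:3
  CH(Cl) → C:1 H:1 Cl:1
  CH2 → C:1 H:2
  CH(OCH3) → C:2 H:4 O:1
  CH2CF3 → C:2 H:2 F:3
Element totals:
  C: 7
  H: 12
  Cl: 1
  F: 3
  O: 1
Molecular formula: C7H12ClF3O.
  M = 7(12.011) + 12(1.008) + 35.45 + 3(18.998) + 15.999
    = 84.077 + 12.096 + 35.450 + 56.994 + 15.999 = 204.616

204.62 g/mol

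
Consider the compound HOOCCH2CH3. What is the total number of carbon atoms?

Element totals:
  C: 3
  H: 6
  O: 2

3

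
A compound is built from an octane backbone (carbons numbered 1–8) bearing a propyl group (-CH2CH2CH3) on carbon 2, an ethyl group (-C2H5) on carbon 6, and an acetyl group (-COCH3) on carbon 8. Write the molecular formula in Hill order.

Atom tally by fragment:
  CH3 → C:1 H:3
  CH(CH2CH2CH3) → C:4 H:8
  CH2 → C:1 H:2
  CH2 → C:1 H:2
  CH2 → C:1 H:2
  CH(C2H5) → C:3 H:6
  CH2 → C:1 H:2
  CH2COCH3 → C:3 H:5 O:1
Element totals:
  C: 15
  H: 30
  O: 1

C15H30O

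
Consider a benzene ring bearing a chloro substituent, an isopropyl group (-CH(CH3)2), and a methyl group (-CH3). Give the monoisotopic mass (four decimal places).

168.0706

Atom tally by fragment:
  benzene ring core → C:6 H:6
  (− 3 ring H displaced by substituents)
  + Cl → Cl:1
  + CH(CH3)2 → C:3 H:7
  + CH3 → C:1 H:3
Element totals:
  C: 10
  H: 13
  Cl: 1
Molecular formula: C10H13Cl.
  M = 10(12.0) + 13(1.007825) + 34.968853
    = 120.000000 + 13.101725 + 34.968853 = 168.070578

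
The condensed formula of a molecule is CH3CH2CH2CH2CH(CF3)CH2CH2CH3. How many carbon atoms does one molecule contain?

9

Atom tally by fragment:
  CH3 → C:1 H:3
  CH2 → C:1 H:2
  CH2 → C:1 H:2
  CH2 → C:1 H:2
  CH(CF3) → C:2 H:1 F:3
  CH2 → C:1 H:2
  CH2 → C:1 H:2
  CH3 → C:1 H:3
Element totals:
  C: 9
  H: 17
  F: 3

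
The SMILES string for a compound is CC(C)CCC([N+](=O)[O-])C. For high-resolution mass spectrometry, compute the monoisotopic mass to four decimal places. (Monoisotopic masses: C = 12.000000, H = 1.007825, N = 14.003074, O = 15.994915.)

145.1103

Atom tally by fragment:
  CH3 → C:1 H:3
  CH(CH3) → C:2 H:4
  CH2 → C:1 H:2
  CH2 → C:1 H:2
  CH(NO2) → C:1 H:1 N:1 O:2
  CH3 → C:1 H:3
Element totals:
  C: 7
  H: 15
  N: 1
  O: 2
Molecular formula: C7H15NO2.
  M = 7(12.0) + 15(1.007825) + 14.003074 + 2(15.994915)
    = 84.000000 + 15.117375 + 14.003074 + 31.989830 = 145.110279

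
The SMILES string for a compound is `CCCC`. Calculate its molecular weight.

58.12 g/mol

Atom tally by fragment:
  CH3 → C:1 H:3
  CH2 → C:1 H:2
  CH2 → C:1 H:2
  CH3 → C:1 H:3
Element totals:
  C: 4
  H: 10
Molecular formula: C4H10.
  M = 4(12.011) + 10(1.008)
    = 48.044 + 10.080 = 58.124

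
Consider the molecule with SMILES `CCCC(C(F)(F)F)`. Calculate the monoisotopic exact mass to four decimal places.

126.0656

Atom tally by fragment:
  CH3 → C:1 H:3
  CH2 → C:1 H:2
  CH2 → C:1 H:2
  CH2CF3 → C:2 H:2 F:3
Element totals:
  C: 5
  H: 9
  F: 3
Molecular formula: C5H9F3.
  M = 5(12.0) + 9(1.007825) + 3(18.998403)
    = 60.000000 + 9.070425 + 56.995209 = 126.065634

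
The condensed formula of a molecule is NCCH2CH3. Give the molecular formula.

Atom tally by fragment:
  NCCH2 → C:2 H:2 N:1
  CH3 → C:1 H:3
Element totals:
  C: 3
  H: 5
  N: 1

C3H5N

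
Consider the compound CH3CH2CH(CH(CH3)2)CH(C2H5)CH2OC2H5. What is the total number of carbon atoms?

12

Element totals:
  C: 12
  H: 26
  O: 1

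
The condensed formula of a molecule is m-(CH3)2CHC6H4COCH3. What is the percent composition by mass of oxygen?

Atom tally by fragment:
  benzene ring core → C:6 H:6
  (− 2 ring H displaced by substituents)
  + CH(CH3)2 → C:3 H:7
  + COCH3 → C:2 H:3 O:1
Element totals:
  C: 11
  H: 14
  O: 1
Molecular formula: C11H14O.
Molar mass = 162.232 g/mol.
Mass from O: 1 × 15.999 = 15.999 g/mol.
%O = 15.999 / 162.232 × 100 = 9.86%.

9.86%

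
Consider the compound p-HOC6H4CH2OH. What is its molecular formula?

Atom tally by fragment:
  benzene ring core → C:6 H:6
  (− 2 ring H displaced by substituents)
  + OH → O:1 H:1
  + CH2OH → C:1 H:3 O:1
Element totals:
  C: 7
  H: 8
  O: 2

C7H8O2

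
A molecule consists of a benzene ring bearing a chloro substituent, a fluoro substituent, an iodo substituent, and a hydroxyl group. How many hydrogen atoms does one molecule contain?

Atom tally by fragment:
  benzene ring core → C:6 H:6
  (− 4 ring H displaced by substituents)
  + Cl → Cl:1
  + F → F:1
  + I → I:1
  + OH → O:1 H:1
Element totals:
  C: 6
  H: 3
  Cl: 1
  F: 1
  I: 1
  O: 1

3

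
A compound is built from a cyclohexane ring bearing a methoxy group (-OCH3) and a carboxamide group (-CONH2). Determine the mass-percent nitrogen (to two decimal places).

8.91%

Atom tally by fragment:
  cyclohexane ring core → C:6 H:12
  (− 2 ring H displaced by substituents)
  + OCH3 → C:1 H:3 O:1
  + CONH2 → C:1 H:2 O:1 N:1
Element totals:
  C: 8
  H: 15
  N: 1
  O: 2
Molecular formula: C8H15NO2.
Molar mass = 157.213 g/mol.
Mass from N: 1 × 14.007 = 14.007 g/mol.
%N = 14.007 / 157.213 × 100 = 8.91%.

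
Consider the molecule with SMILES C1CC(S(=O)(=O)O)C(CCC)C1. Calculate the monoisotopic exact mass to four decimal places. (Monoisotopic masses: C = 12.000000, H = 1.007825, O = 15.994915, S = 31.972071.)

192.0820

Atom tally by fragment:
  cyclopentane ring core → C:5 H:10
  (− 2 ring H displaced by substituents)
  + SO3H → S:1 O:3 H:1
  + CH2CH2CH3 → C:3 H:7
Element totals:
  C: 8
  H: 16
  O: 3
  S: 1
Molecular formula: C8H16O3S.
  M = 8(12.0) + 16(1.007825) + 3(15.994915) + 31.972071
    = 96.000000 + 16.125200 + 47.984745 + 31.972071 = 192.082016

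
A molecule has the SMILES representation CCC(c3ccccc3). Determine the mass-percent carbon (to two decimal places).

89.94%

Atom tally by fragment:
  CH3 → C:1 H:3
  CH2 → C:1 H:2
  CH2C6H5 → C:7 H:7
Element totals:
  C: 9
  H: 12
Molecular formula: C9H12.
Molar mass = 120.195 g/mol.
Mass from C: 9 × 12.011 = 108.099 g/mol.
%C = 108.099 / 120.195 × 100 = 89.94%.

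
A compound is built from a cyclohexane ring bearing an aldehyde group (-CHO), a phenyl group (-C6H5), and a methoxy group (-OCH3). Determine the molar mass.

218.30 g/mol

Atom tally by fragment:
  cyclohexane ring core → C:6 H:12
  (− 3 ring H displaced by substituents)
  + CHO → C:1 H:1 O:1
  + C6H5 → C:6 H:5
  + OCH3 → C:1 H:3 O:1
Element totals:
  C: 14
  H: 18
  O: 2
Molecular formula: C14H18O2.
  M = 14(12.011) + 18(1.008) + 2(15.999)
    = 168.154 + 18.144 + 31.998 = 218.296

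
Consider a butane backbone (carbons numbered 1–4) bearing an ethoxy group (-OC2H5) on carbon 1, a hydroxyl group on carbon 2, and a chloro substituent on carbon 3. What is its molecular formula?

Atom tally by fragment:
  C2H5OCH2 → C:3 H:7 O:1
  CH(OH) → C:1 H:2 O:1
  CH(Cl) → C:1 H:1 Cl:1
  CH3 → C:1 H:3
Element totals:
  C: 6
  H: 13
  Cl: 1
  O: 2

C6H13ClO2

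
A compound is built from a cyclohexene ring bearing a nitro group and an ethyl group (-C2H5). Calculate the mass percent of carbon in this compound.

Atom tally by fragment:
  cyclohexene ring core → C:6 H:10
  (− 2 ring H displaced by substituents)
  + NO2 → N:1 O:2
  + C2H5 → C:2 H:5
Element totals:
  C: 8
  H: 13
  N: 1
  O: 2
Molecular formula: C8H13NO2.
Molar mass = 155.197 g/mol.
Mass from C: 8 × 12.011 = 96.088 g/mol.
%C = 96.088 / 155.197 × 100 = 61.91%.

61.91%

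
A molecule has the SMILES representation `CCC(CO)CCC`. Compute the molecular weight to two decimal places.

116.20 g/mol

Atom tally by fragment:
  CH3 → C:1 H:3
  CH2 → C:1 H:2
  CH(CH2OH) → C:2 H:4 O:1
  CH2 → C:1 H:2
  CH2 → C:1 H:2
  CH3 → C:1 H:3
Element totals:
  C: 7
  H: 16
  O: 1
Molecular formula: C7H16O.
  M = 7(12.011) + 16(1.008) + 15.999
    = 84.077 + 16.128 + 15.999 = 116.204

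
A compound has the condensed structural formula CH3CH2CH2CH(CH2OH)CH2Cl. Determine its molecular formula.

C6H13ClO

Element totals:
  C: 6
  H: 13
  Cl: 1
  O: 1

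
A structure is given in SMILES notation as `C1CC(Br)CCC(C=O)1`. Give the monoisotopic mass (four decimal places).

Atom tally by fragment:
  cyclohexane ring core → C:6 H:12
  (− 2 ring H displaced by substituents)
  + Br → Br:1
  + CHO → C:1 H:1 O:1
Element totals:
  C: 7
  H: 11
  Br: 1
  O: 1
Molecular formula: C7H11BrO.
  M = 7(12.0) + 11(1.007825) + 78.918338 + 15.994915
    = 84.000000 + 11.086075 + 78.918338 + 15.994915 = 189.999328

189.9993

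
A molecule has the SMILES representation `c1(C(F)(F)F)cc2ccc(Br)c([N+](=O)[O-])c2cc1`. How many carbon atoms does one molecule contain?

11

Atom tally by fragment:
  naphthalene ring system core → C:10 H:8
  (− 3 ring H displaced by substituents)
  + CF3 → C:1 F:3
  + Br → Br:1
  + NO2 → N:1 O:2
Element totals:
  C: 11
  H: 5
  Br: 1
  F: 3
  N: 1
  O: 2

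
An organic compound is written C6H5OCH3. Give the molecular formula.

Element totals:
  C: 7
  H: 8
  O: 1

C7H8O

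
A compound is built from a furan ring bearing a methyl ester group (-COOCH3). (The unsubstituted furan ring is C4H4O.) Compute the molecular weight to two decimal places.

Atom tally by fragment:
  furan ring core → C:4 H:4 O:1
  (− 1 ring H displaced by substituents)
  + COOCH3 → C:2 H:3 O:2
Element totals:
  C: 6
  H: 6
  O: 3
Molecular formula: C6H6O3.
  M = 6(12.011) + 6(1.008) + 3(15.999)
    = 72.066 + 6.048 + 47.997 = 126.111

126.11 g/mol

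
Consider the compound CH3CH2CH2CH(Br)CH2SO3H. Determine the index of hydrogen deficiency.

0

Atom tally by fragment:
  CH3 → C:1 H:3
  CH2 → C:1 H:2
  CH2 → C:1 H:2
  CH(Br) → C:1 H:1 Br:1
  CH2SO3H → C:1 H:3 S:1 O:3
Element totals:
  C: 5
  H: 11
  Br: 1
  O: 3
  S: 1
Molecular formula: C5H11BrO3S.
DoU = (2C + 2 + N − H − X) / 2 = (2·5 + 2 + 0 − 11 − 1) / 2 = 0.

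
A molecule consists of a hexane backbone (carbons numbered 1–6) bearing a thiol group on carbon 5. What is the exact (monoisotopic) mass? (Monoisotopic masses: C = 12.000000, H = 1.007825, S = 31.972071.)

Atom tally by fragment:
  CH3 → C:1 H:3
  CH2 → C:1 H:2
  CH2 → C:1 H:2
  CH2 → C:1 H:2
  CH(SH) → C:1 H:2 S:1
  CH3 → C:1 H:3
Element totals:
  C: 6
  H: 14
  S: 1
Molecular formula: C6H14S.
  M = 6(12.0) + 14(1.007825) + 31.972071
    = 72.000000 + 14.109550 + 31.972071 = 118.081621

118.0816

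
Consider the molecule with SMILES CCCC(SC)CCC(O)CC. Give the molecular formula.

Atom tally by fragment:
  CH3 → C:1 H:3
  CH2 → C:1 H:2
  CH2 → C:1 H:2
  CH(SCH3) → C:2 H:4 S:1
  CH2 → C:1 H:2
  CH2 → C:1 H:2
  CH(OH) → C:1 H:2 O:1
  CH2 → C:1 H:2
  CH3 → C:1 H:3
Element totals:
  C: 10
  H: 22
  O: 1
  S: 1

C10H22OS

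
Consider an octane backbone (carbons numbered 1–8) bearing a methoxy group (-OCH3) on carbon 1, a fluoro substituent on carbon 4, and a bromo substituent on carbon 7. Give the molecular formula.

C9H18BrFO

Atom tally by fragment:
  CH3OCH2 → C:2 H:5 O:1
  CH2 → C:1 H:2
  CH2 → C:1 H:2
  CH(F) → C:1 H:1 F:1
  CH2 → C:1 H:2
  CH2 → C:1 H:2
  CH(Br) → C:1 H:1 Br:1
  CH3 → C:1 H:3
Element totals:
  C: 9
  H: 18
  Br: 1
  F: 1
  O: 1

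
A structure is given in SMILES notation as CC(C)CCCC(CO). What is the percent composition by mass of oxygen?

12.29%

Atom tally by fragment:
  CH3 → C:1 H:3
  CH(CH3) → C:2 H:4
  CH2 → C:1 H:2
  CH2 → C:1 H:2
  CH2 → C:1 H:2
  CH2CH2OH → C:2 H:5 O:1
Element totals:
  C: 8
  H: 18
  O: 1
Molecular formula: C8H18O.
Molar mass = 130.231 g/mol.
Mass from O: 1 × 15.999 = 15.999 g/mol.
%O = 15.999 / 130.231 × 100 = 12.29%.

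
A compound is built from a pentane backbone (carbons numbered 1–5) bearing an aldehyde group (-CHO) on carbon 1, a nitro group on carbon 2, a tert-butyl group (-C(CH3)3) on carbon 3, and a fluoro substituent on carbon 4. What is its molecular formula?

Atom tally by fragment:
  OHCCH2 → C:2 H:3 O:1
  CH(NO2) → C:1 H:1 N:1 O:2
  CH(C(CH3)3) → C:5 H:10
  CH(F) → C:1 H:1 F:1
  CH3 → C:1 H:3
Element totals:
  C: 10
  H: 18
  F: 1
  N: 1
  O: 3

C10H18FNO3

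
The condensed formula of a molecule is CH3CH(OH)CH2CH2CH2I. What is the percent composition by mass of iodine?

59.29%

Atom tally by fragment:
  CH3 → C:1 H:3
  CH(OH) → C:1 H:2 O:1
  CH2 → C:1 H:2
  CH2 → C:1 H:2
  CH2I → C:1 H:2 I:1
Element totals:
  C: 5
  H: 11
  I: 1
  O: 1
Molecular formula: C5H11IO.
Molar mass = 214.046 g/mol.
Mass from I: 1 × 126.904 = 126.904 g/mol.
%I = 126.904 / 214.046 × 100 = 59.29%.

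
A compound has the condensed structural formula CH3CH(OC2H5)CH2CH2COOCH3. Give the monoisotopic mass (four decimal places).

160.1099

Atom tally by fragment:
  CH3 → C:1 H:3
  CH(OC2H5) → C:3 H:6 O:1
  CH2 → C:1 H:2
  CH2COOCH3 → C:3 H:5 O:2
Element totals:
  C: 8
  H: 16
  O: 3
Molecular formula: C8H16O3.
  M = 8(12.0) + 16(1.007825) + 3(15.994915)
    = 96.000000 + 16.125200 + 47.984745 = 160.109945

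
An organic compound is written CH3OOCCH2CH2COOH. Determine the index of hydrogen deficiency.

2

Element totals:
  C: 5
  H: 8
  O: 4
Molecular formula: C5H8O4.
DoU = (2C + 2 + N − H − X) / 2 = (2·5 + 2 + 0 − 8 − 0) / 2 = 2.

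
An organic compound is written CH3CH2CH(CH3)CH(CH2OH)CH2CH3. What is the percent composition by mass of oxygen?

12.29%

Atom tally by fragment:
  CH3 → C:1 H:3
  CH2 → C:1 H:2
  CH(CH3) → C:2 H:4
  CH(CH2OH) → C:2 H:4 O:1
  CH2 → C:1 H:2
  CH3 → C:1 H:3
Element totals:
  C: 8
  H: 18
  O: 1
Molecular formula: C8H18O.
Molar mass = 130.231 g/mol.
Mass from O: 1 × 15.999 = 15.999 g/mol.
%O = 15.999 / 130.231 × 100 = 12.29%.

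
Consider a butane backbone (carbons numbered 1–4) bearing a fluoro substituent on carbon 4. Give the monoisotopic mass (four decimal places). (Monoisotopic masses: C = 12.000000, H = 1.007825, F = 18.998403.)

76.0688

Atom tally by fragment:
  CH3 → C:1 H:3
  CH2 → C:1 H:2
  CH2 → C:1 H:2
  CH2F → C:1 H:2 F:1
Element totals:
  C: 4
  H: 9
  F: 1
Molecular formula: C4H9F.
  M = 4(12.0) + 9(1.007825) + 18.998403
    = 48.000000 + 9.070425 + 18.998403 = 76.068828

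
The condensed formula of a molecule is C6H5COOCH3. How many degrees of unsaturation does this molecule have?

5

Atom tally by fragment:
  benzene ring core → C:6 H:6
  (− 1 ring H displaced by substituents)
  + COOCH3 → C:2 H:3 O:2
Element totals:
  C: 8
  H: 8
  O: 2
Molecular formula: C8H8O2.
DoU = (2C + 2 + N − H − X) / 2 = (2·8 + 2 + 0 − 8 − 0) / 2 = 5.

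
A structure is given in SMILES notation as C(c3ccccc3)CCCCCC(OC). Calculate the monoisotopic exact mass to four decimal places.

206.1671

Atom tally by fragment:
  C6H5CH2 → C:7 H:7
  CH2 → C:1 H:2
  CH2 → C:1 H:2
  CH2 → C:1 H:2
  CH2 → C:1 H:2
  CH2 → C:1 H:2
  CH2OCH3 → C:2 H:5 O:1
Element totals:
  C: 14
  H: 22
  O: 1
Molecular formula: C14H22O.
  M = 14(12.0) + 22(1.007825) + 15.994915
    = 168.000000 + 22.172150 + 15.994915 = 206.167065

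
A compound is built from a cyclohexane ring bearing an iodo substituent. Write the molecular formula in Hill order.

C6H11I

Atom tally by fragment:
  cyclohexane ring core → C:6 H:12
  (− 1 ring H displaced by substituents)
  + I → I:1
Element totals:
  C: 6
  H: 11
  I: 1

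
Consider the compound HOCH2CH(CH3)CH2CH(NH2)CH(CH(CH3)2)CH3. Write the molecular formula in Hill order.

C10H23NO

Element totals:
  C: 10
  H: 23
  N: 1
  O: 1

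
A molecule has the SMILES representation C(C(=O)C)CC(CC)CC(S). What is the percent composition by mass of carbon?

Atom tally by fragment:
  CH3COCH2 → C:3 H:5 O:1
  CH2 → C:1 H:2
  CH(C2H5) → C:3 H:6
  CH2 → C:1 H:2
  CH2SH → C:1 H:3 S:1
Element totals:
  C: 9
  H: 18
  O: 1
  S: 1
Molecular formula: C9H18OS.
Molar mass = 174.302 g/mol.
Mass from C: 9 × 12.011 = 108.099 g/mol.
%C = 108.099 / 174.302 × 100 = 62.02%.

62.02%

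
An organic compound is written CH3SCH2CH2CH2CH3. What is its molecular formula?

Atom tally by fragment:
  CH3SCH2 → C:2 H:5 S:1
  CH2 → C:1 H:2
  CH2 → C:1 H:2
  CH3 → C:1 H:3
Element totals:
  C: 5
  H: 12
  S: 1

C5H12S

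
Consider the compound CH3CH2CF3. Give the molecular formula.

C3H5F3

Atom tally by fragment:
  CH3 → C:1 H:3
  CH2CF3 → C:2 H:2 F:3
Element totals:
  C: 3
  H: 5
  F: 3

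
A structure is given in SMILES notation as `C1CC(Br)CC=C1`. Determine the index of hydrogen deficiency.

Atom tally by fragment:
  cyclohexene ring core → C:6 H:10
  (− 1 ring H displaced by substituents)
  + Br → Br:1
Element totals:
  C: 6
  H: 9
  Br: 1
Molecular formula: C6H9Br.
DoU = (2C + 2 + N − H − X) / 2 = (2·6 + 2 + 0 − 9 − 1) / 2 = 2.

2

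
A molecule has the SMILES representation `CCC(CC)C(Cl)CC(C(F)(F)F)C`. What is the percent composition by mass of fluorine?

24.71%

Atom tally by fragment:
  CH3 → C:1 H:3
  CH2 → C:1 H:2
  CH(C2H5) → C:3 H:6
  CH(Cl) → C:1 H:1 Cl:1
  CH2 → C:1 H:2
  CH(CF3) → C:2 H:1 F:3
  CH3 → C:1 H:3
Element totals:
  C: 10
  H: 18
  Cl: 1
  F: 3
Molecular formula: C10H18ClF3.
Molar mass = 230.698 g/mol.
Mass from F: 3 × 18.998 = 56.994 g/mol.
%F = 56.994 / 230.698 × 100 = 24.71%.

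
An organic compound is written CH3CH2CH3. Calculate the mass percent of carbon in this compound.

Atom tally by fragment:
  CH3 → C:1 H:3
  CH2 → C:1 H:2
  CH3 → C:1 H:3
Element totals:
  C: 3
  H: 8
Molecular formula: C3H8.
Molar mass = 44.097 g/mol.
Mass from C: 3 × 12.011 = 36.033 g/mol.
%C = 36.033 / 44.097 × 100 = 81.71%.

81.71%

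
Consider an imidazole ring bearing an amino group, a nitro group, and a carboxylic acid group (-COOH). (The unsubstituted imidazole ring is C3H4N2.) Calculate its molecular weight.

Atom tally by fragment:
  imidazole ring core → C:3 H:4 N:2
  (− 3 ring H displaced by substituents)
  + NH2 → N:1 H:2
  + NO2 → N:1 O:2
  + COOH → C:1 H:1 O:2
Element totals:
  C: 4
  H: 4
  N: 4
  O: 4
Molecular formula: C4H4N4O4.
  M = 4(12.011) + 4(1.008) + 4(14.007) + 4(15.999)
    = 48.044 + 4.032 + 56.028 + 63.996 = 172.100

172.10 g/mol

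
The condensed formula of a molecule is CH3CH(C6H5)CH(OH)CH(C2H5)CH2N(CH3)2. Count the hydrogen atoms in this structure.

25

Atom tally by fragment:
  CH3 → C:1 H:3
  CH(C6H5) → C:7 H:6
  CH(OH) → C:1 H:2 O:1
  CH(C2H5) → C:3 H:6
  CH2N(CH3)2 → C:3 H:8 N:1
Element totals:
  C: 15
  H: 25
  N: 1
  O: 1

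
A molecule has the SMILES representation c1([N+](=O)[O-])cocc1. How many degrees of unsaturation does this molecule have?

4

Atom tally by fragment:
  furan ring core → C:4 H:4 O:1
  (− 1 ring H displaced by substituents)
  + NO2 → N:1 O:2
Element totals:
  C: 4
  H: 3
  N: 1
  O: 3
Molecular formula: C4H3NO3.
DoU = (2C + 2 + N − H − X) / 2 = (2·4 + 2 + 1 − 3 − 0) / 2 = 4.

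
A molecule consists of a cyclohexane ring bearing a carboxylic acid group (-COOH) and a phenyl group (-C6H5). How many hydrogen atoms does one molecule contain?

16

Atom tally by fragment:
  cyclohexane ring core → C:6 H:12
  (− 2 ring H displaced by substituents)
  + COOH → C:1 H:1 O:2
  + C6H5 → C:6 H:5
Element totals:
  C: 13
  H: 16
  O: 2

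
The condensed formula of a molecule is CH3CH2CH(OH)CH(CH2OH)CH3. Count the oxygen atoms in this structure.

Atom tally by fragment:
  CH3 → C:1 H:3
  CH2 → C:1 H:2
  CH(OH) → C:1 H:2 O:1
  CH(CH2OH) → C:2 H:4 O:1
  CH3 → C:1 H:3
Element totals:
  C: 6
  H: 14
  O: 2

2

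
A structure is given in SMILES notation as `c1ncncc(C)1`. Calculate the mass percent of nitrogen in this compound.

29.77%

Atom tally by fragment:
  pyrimidine ring core → C:4 H:4 N:2
  (− 1 ring H displaced by substituents)
  + CH3 → C:1 H:3
Element totals:
  C: 5
  H: 6
  N: 2
Molecular formula: C5H6N2.
Molar mass = 94.117 g/mol.
Mass from N: 2 × 14.007 = 28.014 g/mol.
%N = 28.014 / 94.117 × 100 = 29.77%.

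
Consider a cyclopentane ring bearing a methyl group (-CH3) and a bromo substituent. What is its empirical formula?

C6H11Br

Atom tally by fragment:
  cyclopentane ring core → C:5 H:10
  (− 2 ring H displaced by substituents)
  + CH3 → C:1 H:3
  + Br → Br:1
Element totals:
  C: 6
  H: 11
  Br: 1
Molecular formula: C6H11Br.
gcd of subscripts (1, 6, 11) = 1, so the empirical formula equals the molecular formula.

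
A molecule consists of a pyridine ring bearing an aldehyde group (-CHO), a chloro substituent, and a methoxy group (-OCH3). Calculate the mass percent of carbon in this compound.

Atom tally by fragment:
  pyridine ring core → C:5 H:5 N:1
  (− 3 ring H displaced by substituents)
  + CHO → C:1 H:1 O:1
  + Cl → Cl:1
  + OCH3 → C:1 H:3 O:1
Element totals:
  C: 7
  H: 6
  Cl: 1
  N: 1
  O: 2
Molecular formula: C7H6ClNO2.
Molar mass = 171.580 g/mol.
Mass from C: 7 × 12.011 = 84.077 g/mol.
%C = 84.077 / 171.580 × 100 = 49.00%.

49.00%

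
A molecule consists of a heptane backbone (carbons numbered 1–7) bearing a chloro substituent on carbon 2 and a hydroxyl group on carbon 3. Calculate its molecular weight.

Atom tally by fragment:
  CH3 → C:1 H:3
  CH(Cl) → C:1 H:1 Cl:1
  CH(OH) → C:1 H:2 O:1
  CH2 → C:1 H:2
  CH2 → C:1 H:2
  CH2 → C:1 H:2
  CH3 → C:1 H:3
Element totals:
  C: 7
  H: 15
  Cl: 1
  O: 1
Molecular formula: C7H15ClO.
  M = 7(12.011) + 15(1.008) + 35.45 + 15.999
    = 84.077 + 15.120 + 35.450 + 15.999 = 150.646

150.65 g/mol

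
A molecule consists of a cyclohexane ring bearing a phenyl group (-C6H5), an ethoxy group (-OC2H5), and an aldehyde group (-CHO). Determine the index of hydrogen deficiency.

6

Atom tally by fragment:
  cyclohexane ring core → C:6 H:12
  (− 3 ring H displaced by substituents)
  + C6H5 → C:6 H:5
  + OC2H5 → C:2 H:5 O:1
  + CHO → C:1 H:1 O:1
Element totals:
  C: 15
  H: 20
  O: 2
Molecular formula: C15H20O2.
DoU = (2C + 2 + N − H − X) / 2 = (2·15 + 2 + 0 − 20 − 0) / 2 = 6.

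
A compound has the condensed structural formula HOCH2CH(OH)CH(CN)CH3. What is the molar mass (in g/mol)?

115.13 g/mol

Element totals:
  C: 5
  H: 9
  N: 1
  O: 2
Molecular formula: C5H9NO2.
  M = 5(12.011) + 9(1.008) + 14.007 + 2(15.999)
    = 60.055 + 9.072 + 14.007 + 31.998 = 115.132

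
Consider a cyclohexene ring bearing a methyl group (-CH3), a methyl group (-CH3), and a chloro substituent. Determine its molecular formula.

C8H13Cl

Atom tally by fragment:
  cyclohexene ring core → C:6 H:10
  (− 3 ring H displaced by substituents)
  + CH3 → C:1 H:3
  + CH3 → C:1 H:3
  + Cl → Cl:1
Element totals:
  C: 8
  H: 13
  Cl: 1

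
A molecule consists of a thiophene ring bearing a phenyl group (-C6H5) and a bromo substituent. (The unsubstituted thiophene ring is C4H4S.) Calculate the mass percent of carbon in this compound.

Atom tally by fragment:
  thiophene ring core → C:4 H:4 S:1
  (− 2 ring H displaced by substituents)
  + C6H5 → C:6 H:5
  + Br → Br:1
Element totals:
  C: 10
  H: 7
  Br: 1
  S: 1
Molecular formula: C10H7BrS.
Molar mass = 239.130 g/mol.
Mass from C: 10 × 12.011 = 120.110 g/mol.
%C = 120.110 / 239.130 × 100 = 50.23%.

50.23%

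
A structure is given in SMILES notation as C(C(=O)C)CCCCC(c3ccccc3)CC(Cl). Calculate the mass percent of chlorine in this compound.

Atom tally by fragment:
  CH3COCH2 → C:3 H:5 O:1
  CH2 → C:1 H:2
  CH2 → C:1 H:2
  CH2 → C:1 H:2
  CH2 → C:1 H:2
  CH(C6H5) → C:7 H:6
  CH2 → C:1 H:2
  CH2Cl → C:1 H:2 Cl:1
Element totals:
  C: 16
  H: 23
  Cl: 1
  O: 1
Molecular formula: C16H23ClO.
Molar mass = 266.809 g/mol.
Mass from Cl: 1 × 35.45 = 35.450 g/mol.
%Cl = 35.450 / 266.809 × 100 = 13.29%.

13.29%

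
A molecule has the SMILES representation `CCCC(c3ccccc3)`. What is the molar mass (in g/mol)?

134.22 g/mol

Atom tally by fragment:
  CH3 → C:1 H:3
  CH2 → C:1 H:2
  CH2 → C:1 H:2
  CH2C6H5 → C:7 H:7
Element totals:
  C: 10
  H: 14
Molecular formula: C10H14.
  M = 10(12.011) + 14(1.008)
    = 120.110 + 14.112 = 134.222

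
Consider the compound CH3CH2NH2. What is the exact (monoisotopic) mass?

45.0578

Element totals:
  C: 2
  H: 7
  N: 1
Molecular formula: C2H7N.
  M = 2(12.0) + 7(1.007825) + 14.003074
    = 24.000000 + 7.054775 + 14.003074 = 45.057849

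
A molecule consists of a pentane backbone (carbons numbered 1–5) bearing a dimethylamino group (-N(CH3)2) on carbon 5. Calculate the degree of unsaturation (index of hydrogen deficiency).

Atom tally by fragment:
  CH3 → C:1 H:3
  CH2 → C:1 H:2
  CH2 → C:1 H:2
  CH2 → C:1 H:2
  CH2N(CH3)2 → C:3 H:8 N:1
Element totals:
  C: 7
  H: 17
  N: 1
Molecular formula: C7H17N.
DoU = (2C + 2 + N − H − X) / 2 = (2·7 + 2 + 1 − 17 − 0) / 2 = 0.

0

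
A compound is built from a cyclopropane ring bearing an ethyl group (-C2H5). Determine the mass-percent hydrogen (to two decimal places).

14.37%

Atom tally by fragment:
  cyclopropane ring core → C:3 H:6
  (− 1 ring H displaced by substituents)
  + C2H5 → C:2 H:5
Element totals:
  C: 5
  H: 10
Molecular formula: C5H10.
Molar mass = 70.135 g/mol.
Mass from H: 10 × 1.008 = 10.080 g/mol.
%H = 10.080 / 70.135 × 100 = 14.37%.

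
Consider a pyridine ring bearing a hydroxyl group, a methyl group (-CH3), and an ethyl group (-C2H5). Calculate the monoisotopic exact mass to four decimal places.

137.0841

Atom tally by fragment:
  pyridine ring core → C:5 H:5 N:1
  (− 3 ring H displaced by substituents)
  + OH → O:1 H:1
  + CH3 → C:1 H:3
  + C2H5 → C:2 H:5
Element totals:
  C: 8
  H: 11
  N: 1
  O: 1
Molecular formula: C8H11NO.
  M = 8(12.0) + 11(1.007825) + 14.003074 + 15.994915
    = 96.000000 + 11.086075 + 14.003074 + 15.994915 = 137.084064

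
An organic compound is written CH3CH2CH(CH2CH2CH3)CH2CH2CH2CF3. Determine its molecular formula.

C10H19F3

Atom tally by fragment:
  CH3 → C:1 H:3
  CH2 → C:1 H:2
  CH(CH2CH2CH3) → C:4 H:8
  CH2 → C:1 H:2
  CH2 → C:1 H:2
  CH2CF3 → C:2 H:2 F:3
Element totals:
  C: 10
  H: 19
  F: 3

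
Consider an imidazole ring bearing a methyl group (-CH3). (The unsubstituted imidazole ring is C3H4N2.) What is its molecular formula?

Atom tally by fragment:
  imidazole ring core → C:3 H:4 N:2
  (− 1 ring H displaced by substituents)
  + CH3 → C:1 H:3
Element totals:
  C: 4
  H: 6
  N: 2

C4H6N2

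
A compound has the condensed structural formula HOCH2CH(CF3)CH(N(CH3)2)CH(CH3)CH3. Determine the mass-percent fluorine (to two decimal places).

Atom tally by fragment:
  HOCH2 → C:1 H:3 O:1
  CH(CF3) → C:2 H:1 F:3
  CH(N(CH3)2) → C:3 H:7 N:1
  CH(CH3) → C:2 H:4
  CH3 → C:1 H:3
Element totals:
  C: 9
  H: 18
  F: 3
  N: 1
  O: 1
Molecular formula: C9H18F3NO.
Molar mass = 213.243 g/mol.
Mass from F: 3 × 18.998 = 56.994 g/mol.
%F = 56.994 / 213.243 × 100 = 26.73%.

26.73%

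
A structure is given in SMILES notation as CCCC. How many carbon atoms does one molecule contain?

Atom tally by fragment:
  CH3 → C:1 H:3
  CH2 → C:1 H:2
  CH2 → C:1 H:2
  CH3 → C:1 H:3
Element totals:
  C: 4
  H: 10

4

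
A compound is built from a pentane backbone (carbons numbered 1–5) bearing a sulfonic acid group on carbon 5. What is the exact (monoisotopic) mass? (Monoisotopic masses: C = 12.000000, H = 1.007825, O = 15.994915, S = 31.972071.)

Atom tally by fragment:
  CH3 → C:1 H:3
  CH2 → C:1 H:2
  CH2 → C:1 H:2
  CH2 → C:1 H:2
  CH2SO3H → C:1 H:3 S:1 O:3
Element totals:
  C: 5
  H: 12
  O: 3
  S: 1
Molecular formula: C5H12O3S.
  M = 5(12.0) + 12(1.007825) + 3(15.994915) + 31.972071
    = 60.000000 + 12.093900 + 47.984745 + 31.972071 = 152.050716

152.0507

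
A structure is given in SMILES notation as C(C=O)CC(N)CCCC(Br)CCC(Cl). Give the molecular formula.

Atom tally by fragment:
  OHCCH2 → C:2 H:3 O:1
  CH2 → C:1 H:2
  CH(NH2) → C:1 H:3 N:1
  CH2 → C:1 H:2
  CH2 → C:1 H:2
  CH2 → C:1 H:2
  CH(Br) → C:1 H:1 Br:1
  CH2 → C:1 H:2
  CH2 → C:1 H:2
  CH2Cl → C:1 H:2 Cl:1
Element totals:
  C: 11
  H: 21
  Br: 1
  Cl: 1
  N: 1
  O: 1

C11H21BrClNO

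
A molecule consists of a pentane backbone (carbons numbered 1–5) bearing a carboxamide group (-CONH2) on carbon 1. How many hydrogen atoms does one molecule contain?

Atom tally by fragment:
  H2NOCCH2 → C:2 H:4 O:1 N:1
  CH2 → C:1 H:2
  CH2 → C:1 H:2
  CH2 → C:1 H:2
  CH3 → C:1 H:3
Element totals:
  C: 6
  H: 13
  N: 1
  O: 1

13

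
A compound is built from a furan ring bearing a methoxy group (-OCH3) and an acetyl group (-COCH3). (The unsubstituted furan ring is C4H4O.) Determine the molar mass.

Atom tally by fragment:
  furan ring core → C:4 H:4 O:1
  (− 2 ring H displaced by substituents)
  + OCH3 → C:1 H:3 O:1
  + COCH3 → C:2 H:3 O:1
Element totals:
  C: 7
  H: 8
  O: 3
Molecular formula: C7H8O3.
  M = 7(12.011) + 8(1.008) + 3(15.999)
    = 84.077 + 8.064 + 47.997 = 140.138

140.14 g/mol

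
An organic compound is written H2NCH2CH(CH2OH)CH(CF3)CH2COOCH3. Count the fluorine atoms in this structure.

Atom tally by fragment:
  H2NCH2 → C:1 H:4 N:1
  CH(CH2OH) → C:2 H:4 O:1
  CH(CF3) → C:2 H:1 F:3
  CH2COOCH3 → C:3 H:5 O:2
Element totals:
  C: 8
  H: 14
  F: 3
  N: 1
  O: 3

3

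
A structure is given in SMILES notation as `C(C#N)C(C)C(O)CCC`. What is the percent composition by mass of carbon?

Atom tally by fragment:
  NCCH2 → C:2 H:2 N:1
  CH(CH3) → C:2 H:4
  CH(OH) → C:1 H:2 O:1
  CH2 → C:1 H:2
  CH2 → C:1 H:2
  CH3 → C:1 H:3
Element totals:
  C: 8
  H: 15
  N: 1
  O: 1
Molecular formula: C8H15NO.
Molar mass = 141.214 g/mol.
Mass from C: 8 × 12.011 = 96.088 g/mol.
%C = 96.088 / 141.214 × 100 = 68.04%.

68.04%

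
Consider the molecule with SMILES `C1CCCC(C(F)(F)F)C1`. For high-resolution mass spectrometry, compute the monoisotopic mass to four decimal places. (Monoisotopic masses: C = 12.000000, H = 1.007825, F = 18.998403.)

152.0813

Atom tally by fragment:
  cyclohexane ring core → C:6 H:12
  (− 1 ring H displaced by substituents)
  + CF3 → C:1 F:3
Element totals:
  C: 7
  H: 11
  F: 3
Molecular formula: C7H11F3.
  M = 7(12.0) + 11(1.007825) + 3(18.998403)
    = 84.000000 + 11.086075 + 56.995209 = 152.081284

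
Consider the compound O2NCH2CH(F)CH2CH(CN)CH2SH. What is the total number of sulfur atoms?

Atom tally by fragment:
  O2NCH2 → C:1 H:2 N:1 O:2
  CH(F) → C:1 H:1 F:1
  CH2 → C:1 H:2
  CH(CN) → C:2 H:1 N:1
  CH2SH → C:1 H:3 S:1
Element totals:
  C: 6
  H: 9
  F: 1
  N: 2
  O: 2
  S: 1

1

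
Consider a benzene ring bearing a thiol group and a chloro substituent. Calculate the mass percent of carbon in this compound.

Atom tally by fragment:
  benzene ring core → C:6 H:6
  (− 2 ring H displaced by substituents)
  + SH → S:1 H:1
  + Cl → Cl:1
Element totals:
  C: 6
  H: 5
  Cl: 1
  S: 1
Molecular formula: C6H5ClS.
Molar mass = 144.616 g/mol.
Mass from C: 6 × 12.011 = 72.066 g/mol.
%C = 72.066 / 144.616 × 100 = 49.83%.

49.83%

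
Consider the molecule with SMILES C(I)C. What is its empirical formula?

C2H5I

Atom tally by fragment:
  ICH2 → C:1 H:2 I:1
  CH3 → C:1 H:3
Element totals:
  C: 2
  H: 5
  I: 1
Molecular formula: C2H5I.
gcd of subscripts (2, 5, 1) = 1, so the empirical formula equals the molecular formula.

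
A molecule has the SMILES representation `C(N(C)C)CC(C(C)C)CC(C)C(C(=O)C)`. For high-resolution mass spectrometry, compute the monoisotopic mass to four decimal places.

227.2249

Atom tally by fragment:
  (CH3)2NCH2 → C:3 H:8 N:1
  CH2 → C:1 H:2
  CH(CH(CH3)2) → C:4 H:8
  CH2 → C:1 H:2
  CH(CH3) → C:2 H:4
  CH2COCH3 → C:3 H:5 O:1
Element totals:
  C: 14
  H: 29
  N: 1
  O: 1
Molecular formula: C14H29NO.
  M = 14(12.0) + 29(1.007825) + 14.003074 + 15.994915
    = 168.000000 + 29.226925 + 14.003074 + 15.994915 = 227.224914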